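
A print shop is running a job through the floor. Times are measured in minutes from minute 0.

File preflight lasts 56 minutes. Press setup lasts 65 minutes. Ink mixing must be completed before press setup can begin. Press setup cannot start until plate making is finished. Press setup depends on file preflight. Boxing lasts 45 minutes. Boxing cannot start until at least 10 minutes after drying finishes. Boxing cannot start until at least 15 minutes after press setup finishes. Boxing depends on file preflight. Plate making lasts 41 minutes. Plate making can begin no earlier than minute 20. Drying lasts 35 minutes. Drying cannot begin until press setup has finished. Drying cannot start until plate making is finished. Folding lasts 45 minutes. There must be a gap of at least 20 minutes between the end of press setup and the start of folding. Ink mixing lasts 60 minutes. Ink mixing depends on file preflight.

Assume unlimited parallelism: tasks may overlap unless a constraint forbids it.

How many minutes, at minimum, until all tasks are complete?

271

Plate making cannot begin until its own release at minute 20. It runs from minute 20 to 20 + 41 = minute 61.
File preflight has no prerequisites, so it starts at minute 0 and finishes at minute 56.
After file preflight (finishes minute 56), ink mixing can start at minute 56 and finishes at minute 116.
Press setup cannot start until ink mixing (finishes minute 116); plate making (finishes minute 61); file preflight (finishes minute 56). The controlling bound is minute 116, so press setup finishes at 116 + 65 = minute 181.
After press setup (finishes minute 181, plus 20-minute gap → minute 201), folding can start at minute 201 and finishes at minute 246.
Drying cannot start until press setup (finishes minute 181); plate making (finishes minute 61). The controlling bound is minute 181, so drying finishes at 181 + 35 = minute 216.
Boxing needs all of drying (finishes minute 216, plus 10-minute gap → minute 226); press setup (finishes minute 181, plus 15-minute gap → minute 196); file preflight (finishes minute 56). That puts its earliest start at minute 226; it finishes at 226 + 45 = minute 271.
All tasks are finished once the last one completes. Finish times: File preflight at 56, Plate making at 61, Ink mixing at 116, Press setup at 181, Drying at 216, Folding at 246, Boxing at 271. The latest is minute 271.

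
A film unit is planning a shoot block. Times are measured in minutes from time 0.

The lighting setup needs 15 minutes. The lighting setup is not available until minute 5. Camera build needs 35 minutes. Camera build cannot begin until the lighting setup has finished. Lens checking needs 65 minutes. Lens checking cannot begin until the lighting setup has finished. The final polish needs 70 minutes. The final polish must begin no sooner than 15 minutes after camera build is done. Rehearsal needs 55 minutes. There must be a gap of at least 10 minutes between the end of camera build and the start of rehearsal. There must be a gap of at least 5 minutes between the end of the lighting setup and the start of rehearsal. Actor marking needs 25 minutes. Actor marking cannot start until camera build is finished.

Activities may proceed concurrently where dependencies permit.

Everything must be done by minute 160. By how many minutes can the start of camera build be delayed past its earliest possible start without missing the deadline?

20

After its own release at minute 5, the lighting setup can start at minute 5 and finishes at minute 20.
Camera build cannot begin until the lighting setup (finishes minute 20). It runs from minute 20 to 20 + 35 = minute 55.

Working backward from the deadline:
Actor marking must finish by minute 160; it takes 25 minutes, so it must start by 160 − 25 = minute 135.
To finish by minute 160, rehearsal (duration 55) must start no later than minute 105.
To finish by minute 160, the final polish (duration 70) must start no later than minute 90.
Camera build must finish in time for actor marking (must start by minute 135); rehearsal (must start by minute 105, minus 10-minute gap → minute 95); the final polish (must start by minute 90, minus 15-minute gap → minute 75). The tightest is minute 75, so camera build must start by 75 − 35 = minute 40.
So camera build can start as early as minute 20 and as late as minute 40, giving 40 − 20 = 20 minutes of slack.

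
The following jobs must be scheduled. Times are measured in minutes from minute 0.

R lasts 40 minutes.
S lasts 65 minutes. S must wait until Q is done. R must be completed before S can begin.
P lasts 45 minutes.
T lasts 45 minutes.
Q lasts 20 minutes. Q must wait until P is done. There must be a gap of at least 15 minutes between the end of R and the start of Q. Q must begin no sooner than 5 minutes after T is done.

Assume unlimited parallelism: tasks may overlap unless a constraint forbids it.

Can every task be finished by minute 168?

Yes

Nothing blocks T, so it runs from minute 0 to minute 45.
R has no prerequisites, so it starts at minute 0 and finishes at minute 40.
P has no prerequisites, so it starts at minute 0 and finishes at minute 45.
Q has to wait for P (finishes minute 45); R (finishes minute 40, plus 15-minute gap → minute 55); T (finishes minute 45, plus 5-minute gap → minute 50). The latest of these is minute 55, so Q runs minute 55 to 55 + 20 = minute 75.
S needs all of Q (finishes minute 75); R (finishes minute 40). That puts its earliest start at minute 75; it finishes at 75 + 65 = minute 140.
Every task is finished by minute 140, which is no later than the deadline of 168, so the schedule is feasible.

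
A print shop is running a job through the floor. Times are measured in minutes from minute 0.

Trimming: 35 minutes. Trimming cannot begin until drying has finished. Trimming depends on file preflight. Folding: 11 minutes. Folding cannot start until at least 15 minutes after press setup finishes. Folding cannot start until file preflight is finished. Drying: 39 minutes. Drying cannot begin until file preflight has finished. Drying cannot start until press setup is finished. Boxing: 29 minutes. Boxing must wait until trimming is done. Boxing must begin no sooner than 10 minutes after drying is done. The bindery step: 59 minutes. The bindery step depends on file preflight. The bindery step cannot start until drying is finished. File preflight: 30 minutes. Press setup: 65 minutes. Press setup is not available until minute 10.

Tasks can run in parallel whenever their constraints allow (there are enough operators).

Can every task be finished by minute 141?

Press setup cannot begin until its own release at minute 10. It runs from minute 10 to 10 + 65 = minute 75.
Nothing blocks file preflight, so it runs from minute 0 to minute 30.
Folding has to wait for press setup (finishes minute 75, plus 15-minute gap → minute 90); file preflight (finishes minute 30). The latest of these is minute 90, so folding runs minute 90 to 90 + 11 = minute 101.
Drying has to wait for file preflight (finishes minute 30); press setup (finishes minute 75). The latest of these is minute 75, so drying runs minute 75 to 75 + 39 = minute 114.
For the bindery step: file preflight (finishes minute 30); drying (finishes minute 114). Taking the maximum gives a start of minute 114, and it finishes at 114 + 59 = minute 173.
For trimming: drying (finishes minute 114); file preflight (finishes minute 30). Taking the maximum gives a start of minute 114, and it finishes at 114 + 35 = minute 149.
For boxing: trimming (finishes minute 149); drying (finishes minute 114, plus 10-minute gap → minute 124). Taking the maximum gives a start of minute 149, and it finishes at 149 + 29 = minute 178.
The earliest everything can be done is minute 178, which is after the deadline of 141, so it is not possible.

No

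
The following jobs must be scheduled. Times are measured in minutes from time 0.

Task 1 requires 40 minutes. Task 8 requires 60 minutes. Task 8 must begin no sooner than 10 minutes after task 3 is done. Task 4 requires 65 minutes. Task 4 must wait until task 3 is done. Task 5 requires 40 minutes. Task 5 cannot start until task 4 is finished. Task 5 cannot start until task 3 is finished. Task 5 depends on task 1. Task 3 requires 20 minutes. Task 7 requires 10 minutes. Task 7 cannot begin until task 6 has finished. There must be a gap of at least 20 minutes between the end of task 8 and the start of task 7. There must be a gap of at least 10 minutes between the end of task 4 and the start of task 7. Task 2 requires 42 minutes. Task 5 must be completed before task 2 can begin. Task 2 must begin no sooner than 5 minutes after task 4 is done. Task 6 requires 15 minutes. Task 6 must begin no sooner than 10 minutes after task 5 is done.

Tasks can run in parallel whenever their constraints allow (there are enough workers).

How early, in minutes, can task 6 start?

Nothing blocks task 3, so it runs from minute 0 to minute 20.
Task 4 cannot begin until task 3 (finishes minute 20). It runs from minute 20 to 20 + 65 = minute 85.
Task 1 has no prerequisites, so it starts at minute 0 and finishes at minute 40.
Task 5 needs all of task 4 (finishes minute 85); task 3 (finishes minute 20); task 1 (finishes minute 40). That puts its earliest start at minute 85; it finishes at 85 + 40 = minute 125.
Task 6 waits on task 5 (finishes minute 125, plus 10-minute gap → minute 135), so the earliest it can start is minute 135.

135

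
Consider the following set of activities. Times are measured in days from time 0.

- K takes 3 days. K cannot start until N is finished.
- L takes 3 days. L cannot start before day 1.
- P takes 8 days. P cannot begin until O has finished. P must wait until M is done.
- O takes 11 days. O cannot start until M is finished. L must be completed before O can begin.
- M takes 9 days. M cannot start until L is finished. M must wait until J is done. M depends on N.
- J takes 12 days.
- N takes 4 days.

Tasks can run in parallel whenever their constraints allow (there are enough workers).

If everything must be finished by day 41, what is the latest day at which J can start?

Nothing follows P; the deadline of day 41 is its only limit. It must start by 41 − 8 = day 33.
Since P (must start by day 33) depends on it, O must finish by day 33. Backing off its 11-day duration gives a latest start of day 22.
M must finish in time for O (must start by day 22); P (must start by day 33). The tightest is day 22, so M must start by 22 − 9 = day 13.
J has to be done before M (must start by day 13). That means finishing by day 13, i.e. starting by 13 − 12 = day 1.

1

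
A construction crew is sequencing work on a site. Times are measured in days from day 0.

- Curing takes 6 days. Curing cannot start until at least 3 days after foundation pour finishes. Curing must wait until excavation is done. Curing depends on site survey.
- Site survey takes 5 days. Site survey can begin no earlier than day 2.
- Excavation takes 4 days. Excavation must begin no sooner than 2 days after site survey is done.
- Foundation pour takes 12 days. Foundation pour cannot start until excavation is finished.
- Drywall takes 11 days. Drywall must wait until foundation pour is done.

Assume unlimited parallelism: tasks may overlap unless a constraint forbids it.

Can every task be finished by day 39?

Site survey cannot begin until its own release at day 2. It runs from day 2 to 2 + 5 = day 7.
Excavation cannot begin until site survey (finishes day 7, plus 2-day gap → day 9). It runs from day 9 to 9 + 4 = day 13.
After excavation (finishes day 13), foundation pour can start at day 13 and finishes at day 25.
Drywall cannot begin until foundation pour (finishes day 25). It runs from day 25 to 25 + 11 = day 36.
Curing cannot start until foundation pour (finishes day 25, plus 3-day gap → day 28); excavation (finishes day 13); site survey (finishes day 7). The controlling bound is day 28, so curing finishes at 28 + 6 = day 34.
Every task is finished by day 36, which is no later than the deadline of 39, so the schedule is feasible.

Yes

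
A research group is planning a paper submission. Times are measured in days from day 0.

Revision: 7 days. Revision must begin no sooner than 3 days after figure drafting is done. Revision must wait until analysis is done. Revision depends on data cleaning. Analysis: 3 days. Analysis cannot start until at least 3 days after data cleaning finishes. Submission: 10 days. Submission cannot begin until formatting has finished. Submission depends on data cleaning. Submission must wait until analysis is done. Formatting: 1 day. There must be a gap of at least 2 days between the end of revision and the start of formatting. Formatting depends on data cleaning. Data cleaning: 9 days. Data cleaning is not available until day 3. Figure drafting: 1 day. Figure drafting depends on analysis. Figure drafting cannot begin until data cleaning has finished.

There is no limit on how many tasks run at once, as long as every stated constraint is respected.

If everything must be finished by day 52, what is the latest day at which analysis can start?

25

Nothing follows submission; the deadline of day 52 is its only limit. It must start by 52 − 10 = day 42.
Formatting must finish before submission (must start by day 42). With a 1-day duration, formatting must start by 42 − 1 = day 41.
Revision feeds into formatting (must start by day 41, minus 2-day gap → day 39); so revision must finish by day 39 and therefore start by day 32.
Since revision (must start by day 32, minus 3-day gap → day 29) depends on it, figure drafting must finish by day 29. Backing off its 1-day duration gives a latest start of day 28.
For analysis: figure drafting (must start by day 28); revision (must start by day 32); submission (must start by day 42). The most restrictive is day 28; with a 3-day duration, analysis must start by day 25.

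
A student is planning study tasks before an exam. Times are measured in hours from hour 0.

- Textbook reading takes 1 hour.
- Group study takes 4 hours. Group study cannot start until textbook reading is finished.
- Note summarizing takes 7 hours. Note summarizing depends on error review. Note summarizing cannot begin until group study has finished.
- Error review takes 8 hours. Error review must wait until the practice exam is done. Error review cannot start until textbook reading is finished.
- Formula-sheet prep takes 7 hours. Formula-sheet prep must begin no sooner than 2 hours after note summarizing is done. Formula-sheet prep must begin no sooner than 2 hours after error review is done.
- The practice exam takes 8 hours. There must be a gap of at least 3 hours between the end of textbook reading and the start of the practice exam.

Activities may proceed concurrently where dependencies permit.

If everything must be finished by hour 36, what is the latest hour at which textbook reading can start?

0

Formula-sheet prep has no dependents, so it just needs to finish by hour 36. Starting by 36 − 7 = hour 29 achieves that.
Note summarizing feeds into formula-sheet prep (must start by hour 29, minus 2-hour gap → hour 27); so note summarizing must finish by hour 27 and therefore start by hour 20.
Error review feeds note summarizing (must start by hour 20); formula-sheet prep (must start by hour 29, minus 2-hour gap → hour 27). Taking the minimum, error review must finish by hour 20 and start by 20 − 8 = hour 12.
The practice exam has to be done before error review (must start by hour 12). That means finishing by hour 12, i.e. starting by 12 − 8 = hour 4.
Since note summarizing (must start by hour 20) depends on it, group study must finish by hour 20. Backing off its 4-hour duration gives a latest start of hour 16.
Textbook reading feeds the practice exam (must start by hour 4, minus 3-hour gap → hour 1); error review (must start by hour 12); group study (must start by hour 16). Taking the minimum, textbook reading must finish by hour 1 and start by 1 − 1 = hour 0.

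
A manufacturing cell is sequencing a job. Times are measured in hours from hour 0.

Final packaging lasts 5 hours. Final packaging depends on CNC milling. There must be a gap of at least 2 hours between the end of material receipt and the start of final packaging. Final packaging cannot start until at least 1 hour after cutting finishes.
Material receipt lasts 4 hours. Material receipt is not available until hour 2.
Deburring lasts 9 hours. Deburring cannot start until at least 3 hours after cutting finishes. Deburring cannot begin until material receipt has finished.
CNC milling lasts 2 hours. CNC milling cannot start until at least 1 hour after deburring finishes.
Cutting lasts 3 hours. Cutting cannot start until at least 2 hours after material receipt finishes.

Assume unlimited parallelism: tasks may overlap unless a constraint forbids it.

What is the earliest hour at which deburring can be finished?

23

Material receipt waits on its own release at hour 2, so it starts at hour 2 and finishes at 2 + 4 = hour 6.
Cutting waits on material receipt (finishes hour 6, plus 2-hour gap → hour 8), so it starts at hour 8 and finishes at 8 + 3 = hour 11.
Deburring needs all of cutting (finishes hour 11, plus 3-hour gap → hour 14); material receipt (finishes hour 6). That puts its earliest start at hour 14; it finishes at 14 + 9 = hour 23.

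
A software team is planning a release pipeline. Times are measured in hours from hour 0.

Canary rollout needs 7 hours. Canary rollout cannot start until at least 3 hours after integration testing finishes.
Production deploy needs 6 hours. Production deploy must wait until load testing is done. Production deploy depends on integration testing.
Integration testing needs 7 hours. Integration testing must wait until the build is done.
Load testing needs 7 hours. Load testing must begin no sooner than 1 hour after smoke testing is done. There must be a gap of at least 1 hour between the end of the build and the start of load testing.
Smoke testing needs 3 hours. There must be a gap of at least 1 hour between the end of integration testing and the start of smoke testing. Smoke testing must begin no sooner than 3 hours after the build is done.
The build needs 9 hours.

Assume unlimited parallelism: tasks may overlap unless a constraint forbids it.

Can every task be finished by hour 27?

The build can start immediately at hour 0; it finishes at hour 9.
After the build (finishes hour 9), integration testing can start at hour 9 and finishes at hour 16.
After integration testing (finishes hour 16, plus 3-hour gap → hour 19), canary rollout can start at hour 19 and finishes at hour 26.
Smoke testing cannot start until integration testing (finishes hour 16, plus 1-hour gap → hour 17); the build (finishes hour 9, plus 3-hour gap → hour 12). The controlling bound is hour 17, so smoke testing finishes at 17 + 3 = hour 20.
Load testing has to wait for smoke testing (finishes hour 20, plus 1-hour gap → hour 21); the build (finishes hour 9, plus 1-hour gap → hour 10). The latest of these is hour 21, so load testing runs hour 21 to 21 + 7 = hour 28.
Production deploy has to wait for load testing (finishes hour 28); integration testing (finishes hour 16). The latest of these is hour 28, so production deploy runs hour 28 to 28 + 6 = hour 34.
The earliest everything can be done is hour 34, which is after the deadline of 27, so it is not possible.

No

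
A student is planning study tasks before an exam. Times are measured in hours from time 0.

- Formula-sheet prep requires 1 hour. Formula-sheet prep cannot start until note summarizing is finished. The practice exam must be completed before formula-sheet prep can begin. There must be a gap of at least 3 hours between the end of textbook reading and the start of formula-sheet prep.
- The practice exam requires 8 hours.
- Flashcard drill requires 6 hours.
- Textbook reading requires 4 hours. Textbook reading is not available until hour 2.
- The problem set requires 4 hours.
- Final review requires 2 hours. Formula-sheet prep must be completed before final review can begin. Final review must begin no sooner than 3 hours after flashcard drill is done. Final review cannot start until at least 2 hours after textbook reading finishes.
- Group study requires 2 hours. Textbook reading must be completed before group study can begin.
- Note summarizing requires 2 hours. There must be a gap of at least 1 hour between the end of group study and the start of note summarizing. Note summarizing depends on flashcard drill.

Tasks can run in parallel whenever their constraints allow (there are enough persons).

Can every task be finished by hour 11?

No

The practice exam has no prerequisites, so it starts at hour 0 and finishes at hour 8.
Flashcard drill has no prerequisites, so it starts at hour 0 and finishes at hour 6.
The problem set can start immediately at hour 0; it finishes at hour 4.
Textbook reading cannot begin until its own release at hour 2. It runs from hour 2 to 2 + 4 = hour 6.
After textbook reading (finishes hour 6), group study can start at hour 6 and finishes at hour 8.
For note summarizing: group study (finishes hour 8, plus 1-hour gap → hour 9); flashcard drill (finishes hour 6). Taking the maximum gives a start of hour 9, and it finishes at 9 + 2 = hour 11.
Formula-sheet prep cannot start until note summarizing (finishes hour 11); the practice exam (finishes hour 8); textbook reading (finishes hour 6, plus 3-hour gap → hour 9). The controlling bound is hour 11, so formula-sheet prep finishes at 11 + 1 = hour 12.
Final review cannot start until formula-sheet prep (finishes hour 12); flashcard drill (finishes hour 6, plus 3-hour gap → hour 9); textbook reading (finishes hour 6, plus 2-hour gap → hour 8). The controlling bound is hour 12, so final review finishes at 12 + 2 = hour 14.
The earliest everything can be done is hour 14, which is after the deadline of 11, so it is not possible.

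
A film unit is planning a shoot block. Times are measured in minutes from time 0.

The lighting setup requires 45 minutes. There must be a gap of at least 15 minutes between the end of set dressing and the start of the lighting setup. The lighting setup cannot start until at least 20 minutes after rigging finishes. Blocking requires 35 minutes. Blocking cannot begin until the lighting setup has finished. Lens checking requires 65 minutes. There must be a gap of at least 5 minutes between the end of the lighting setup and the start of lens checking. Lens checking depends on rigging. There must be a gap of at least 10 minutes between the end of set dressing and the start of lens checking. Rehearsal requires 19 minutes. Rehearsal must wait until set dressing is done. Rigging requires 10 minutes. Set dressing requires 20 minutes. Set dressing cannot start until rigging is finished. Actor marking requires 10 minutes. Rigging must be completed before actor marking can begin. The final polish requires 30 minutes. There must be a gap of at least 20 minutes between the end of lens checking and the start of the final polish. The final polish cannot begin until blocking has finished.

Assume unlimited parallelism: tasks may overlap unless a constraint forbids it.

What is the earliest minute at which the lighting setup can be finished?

90

Rigging has no prerequisites, so it starts at minute 0 and finishes at minute 10.
After rigging (finishes minute 10), set dressing can start at minute 10 and finishes at minute 30.
The lighting setup needs all of set dressing (finishes minute 30, plus 15-minute gap → minute 45); rigging (finishes minute 10, plus 20-minute gap → minute 30). That puts its earliest start at minute 45; it finishes at 45 + 45 = minute 90.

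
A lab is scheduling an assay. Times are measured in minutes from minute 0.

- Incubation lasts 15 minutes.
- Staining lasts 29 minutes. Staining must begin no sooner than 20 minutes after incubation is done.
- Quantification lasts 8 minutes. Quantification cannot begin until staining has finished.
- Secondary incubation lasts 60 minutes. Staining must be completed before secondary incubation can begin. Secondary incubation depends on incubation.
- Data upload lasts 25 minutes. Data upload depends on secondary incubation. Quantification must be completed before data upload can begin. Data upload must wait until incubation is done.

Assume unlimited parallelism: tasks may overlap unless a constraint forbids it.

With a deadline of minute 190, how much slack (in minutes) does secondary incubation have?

41

Incubation has no prerequisites, so it starts at minute 0 and finishes at minute 15.
After incubation (finishes minute 15, plus 20-minute gap → minute 35), staining can start at minute 35 and finishes at minute 64.
Secondary incubation has to wait for staining (finishes minute 64); incubation (finishes minute 15). The latest of these is minute 64, so secondary incubation runs minute 64 to 64 + 60 = minute 124.

Working backward from the deadline:
Data upload must finish by minute 190; it takes 25 minutes, so it must start by 190 − 25 = minute 165.
Secondary incubation feeds into data upload (must start by minute 165); so secondary incubation must finish by minute 165 and therefore start by minute 105.
So secondary incubation can start as early as minute 64 and as late as minute 105, giving 105 − 64 = 41 minutes of slack.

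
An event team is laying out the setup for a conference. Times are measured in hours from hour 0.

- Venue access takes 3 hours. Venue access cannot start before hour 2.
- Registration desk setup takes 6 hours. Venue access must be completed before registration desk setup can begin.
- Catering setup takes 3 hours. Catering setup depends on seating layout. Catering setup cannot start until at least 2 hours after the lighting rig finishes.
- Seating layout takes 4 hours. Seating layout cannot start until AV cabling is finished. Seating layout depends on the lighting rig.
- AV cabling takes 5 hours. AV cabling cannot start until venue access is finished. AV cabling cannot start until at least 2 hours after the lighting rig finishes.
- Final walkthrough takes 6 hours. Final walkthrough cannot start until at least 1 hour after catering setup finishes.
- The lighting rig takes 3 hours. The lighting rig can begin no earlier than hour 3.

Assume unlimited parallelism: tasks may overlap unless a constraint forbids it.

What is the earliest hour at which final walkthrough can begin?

21

The lighting rig cannot begin until its own release at hour 3. It runs from hour 3 to 3 + 3 = hour 6.
After its own release at hour 2, venue access can start at hour 2 and finishes at hour 5.
AV cabling has to wait for venue access (finishes hour 5); the lighting rig (finishes hour 6, plus 2-hour gap → hour 8). The latest of these is hour 8, so AV cabling runs hour 8 to 8 + 5 = hour 13.
For seating layout: AV cabling (finishes hour 13); the lighting rig (finishes hour 6). Taking the maximum gives a start of hour 13, and it finishes at 13 + 4 = hour 17.
Catering setup cannot start until seating layout (finishes hour 17); the lighting rig (finishes hour 6, plus 2-hour gap → hour 8). The controlling bound is hour 17, so catering setup finishes at 17 + 3 = hour 20.
Final walkthrough waits on catering setup (finishes hour 20, plus 1-hour gap → hour 21), so the earliest it can start is hour 21.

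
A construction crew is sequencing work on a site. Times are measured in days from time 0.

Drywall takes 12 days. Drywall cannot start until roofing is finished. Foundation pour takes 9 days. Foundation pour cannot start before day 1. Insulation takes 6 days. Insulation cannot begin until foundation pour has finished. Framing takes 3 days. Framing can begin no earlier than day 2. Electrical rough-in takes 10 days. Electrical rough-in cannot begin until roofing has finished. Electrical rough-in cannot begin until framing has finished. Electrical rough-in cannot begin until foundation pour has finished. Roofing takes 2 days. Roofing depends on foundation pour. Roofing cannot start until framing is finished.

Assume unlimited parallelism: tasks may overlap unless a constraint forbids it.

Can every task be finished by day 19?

After its own release at day 2, framing can start at day 2 and finishes at day 5.
Foundation pour cannot begin until its own release at day 1. It runs from day 1 to 1 + 9 = day 10.
Insulation cannot begin until foundation pour (finishes day 10). It runs from day 10 to 10 + 6 = day 16.
Roofing cannot start until foundation pour (finishes day 10); framing (finishes day 5). The controlling bound is day 10, so roofing finishes at 10 + 2 = day 12.
Drywall waits on roofing (finishes day 12), so it starts at day 12 and finishes at 12 + 12 = day 24.
Electrical rough-in cannot start until roofing (finishes day 12); framing (finishes day 5); foundation pour (finishes day 10). The controlling bound is day 12, so electrical rough-in finishes at 12 + 10 = day 22.
The earliest everything can be done is day 24, which is after the deadline of 19, so it is not possible.

No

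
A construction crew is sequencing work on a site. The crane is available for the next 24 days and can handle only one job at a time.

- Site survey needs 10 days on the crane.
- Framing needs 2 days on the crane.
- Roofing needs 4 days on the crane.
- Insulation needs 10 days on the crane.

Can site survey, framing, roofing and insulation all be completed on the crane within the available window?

No

Running back to back, the jobs need 10 + 2 + 4 + 10 = 26 days on the crane.
Since 26 > 24, they cannot all fit.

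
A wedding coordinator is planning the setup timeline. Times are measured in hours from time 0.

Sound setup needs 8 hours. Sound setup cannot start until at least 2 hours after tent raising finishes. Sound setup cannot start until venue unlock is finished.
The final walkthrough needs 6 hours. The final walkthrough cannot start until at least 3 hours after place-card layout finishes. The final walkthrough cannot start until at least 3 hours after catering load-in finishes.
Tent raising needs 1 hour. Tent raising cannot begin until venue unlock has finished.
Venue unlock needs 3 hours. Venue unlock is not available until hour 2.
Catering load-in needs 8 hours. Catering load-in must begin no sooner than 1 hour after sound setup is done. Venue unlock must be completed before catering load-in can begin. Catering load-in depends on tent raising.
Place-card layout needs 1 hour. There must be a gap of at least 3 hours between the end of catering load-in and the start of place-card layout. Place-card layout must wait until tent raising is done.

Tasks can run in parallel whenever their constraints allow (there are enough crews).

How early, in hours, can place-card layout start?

28

After its own release at hour 2, venue unlock can start at hour 2 and finishes at hour 5.
Tent raising waits on venue unlock (finishes hour 5), so it starts at hour 5 and finishes at 5 + 1 = hour 6.
Sound setup cannot start until tent raising (finishes hour 6, plus 2-hour gap → hour 8); venue unlock (finishes hour 5). The controlling bound is hour 8, so sound setup finishes at 8 + 8 = hour 16.
Catering load-in needs all of sound setup (finishes hour 16, plus 1-hour gap → hour 17); venue unlock (finishes hour 5); tent raising (finishes hour 6). That puts its earliest start at hour 17; it finishes at 17 + 8 = hour 25.
Place-card layout waits on catering load-in (finishes hour 25, plus 3-hour gap → hour 28); tent raising (finishes hour 6). The latest of these is hour 28, which is the earliest place-card layout can start.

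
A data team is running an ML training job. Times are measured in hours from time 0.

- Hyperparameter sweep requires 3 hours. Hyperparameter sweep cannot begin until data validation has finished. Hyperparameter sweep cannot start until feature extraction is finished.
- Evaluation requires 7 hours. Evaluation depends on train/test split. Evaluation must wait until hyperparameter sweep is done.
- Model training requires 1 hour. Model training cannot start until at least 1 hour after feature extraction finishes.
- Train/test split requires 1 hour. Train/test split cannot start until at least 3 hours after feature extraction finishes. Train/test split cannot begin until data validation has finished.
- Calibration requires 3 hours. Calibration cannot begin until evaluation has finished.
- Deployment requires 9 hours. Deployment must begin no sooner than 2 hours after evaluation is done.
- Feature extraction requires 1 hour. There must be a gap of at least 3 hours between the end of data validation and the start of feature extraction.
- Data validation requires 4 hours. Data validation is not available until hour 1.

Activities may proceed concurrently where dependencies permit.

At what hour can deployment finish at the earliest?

Data validation waits on its own release at hour 1, so it starts at hour 1 and finishes at 1 + 4 = hour 5.
Feature extraction waits on data validation (finishes hour 5, plus 3-hour gap → hour 8), so it starts at hour 8 and finishes at 8 + 1 = hour 9.
Hyperparameter sweep cannot start until data validation (finishes hour 5); feature extraction (finishes hour 9). The controlling bound is hour 9, so hyperparameter sweep finishes at 9 + 3 = hour 12.
Train/test split cannot start until feature extraction (finishes hour 9, plus 3-hour gap → hour 12); data validation (finishes hour 5). The controlling bound is hour 12, so train/test split finishes at 12 + 1 = hour 13.
Evaluation needs all of train/test split (finishes hour 13); hyperparameter sweep (finishes hour 12). That puts its earliest start at hour 13; it finishes at 13 + 7 = hour 20.
Deployment waits on evaluation (finishes hour 20, plus 2-hour gap → hour 22), so it starts at hour 22 and finishes at 22 + 9 = hour 31.

31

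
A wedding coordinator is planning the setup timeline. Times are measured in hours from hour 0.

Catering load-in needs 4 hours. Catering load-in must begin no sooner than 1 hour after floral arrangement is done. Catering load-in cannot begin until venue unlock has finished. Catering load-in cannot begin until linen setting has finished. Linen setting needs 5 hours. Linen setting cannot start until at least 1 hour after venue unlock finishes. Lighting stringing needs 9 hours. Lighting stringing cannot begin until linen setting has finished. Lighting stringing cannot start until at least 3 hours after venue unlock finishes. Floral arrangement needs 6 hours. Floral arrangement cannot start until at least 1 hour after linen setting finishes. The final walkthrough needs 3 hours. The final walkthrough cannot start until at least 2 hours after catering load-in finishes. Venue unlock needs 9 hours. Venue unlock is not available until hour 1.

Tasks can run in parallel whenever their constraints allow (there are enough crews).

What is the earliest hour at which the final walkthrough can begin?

30

Venue unlock cannot begin until its own release at hour 1. It runs from hour 1 to 1 + 9 = hour 10.
Linen setting waits on venue unlock (finishes hour 10, plus 1-hour gap → hour 11), so it starts at hour 11 and finishes at 11 + 5 = hour 16.
Floral arrangement waits on linen setting (finishes hour 16, plus 1-hour gap → hour 17), so it starts at hour 17 and finishes at 17 + 6 = hour 23.
Catering load-in has to wait for floral arrangement (finishes hour 23, plus 1-hour gap → hour 24); venue unlock (finishes hour 10); linen setting (finishes hour 16). The latest of these is hour 24, so catering load-in runs hour 24 to 24 + 4 = hour 28.
The final walkthrough waits on catering load-in (finishes hour 28, plus 2-hour gap → hour 30), so the earliest it can start is hour 30.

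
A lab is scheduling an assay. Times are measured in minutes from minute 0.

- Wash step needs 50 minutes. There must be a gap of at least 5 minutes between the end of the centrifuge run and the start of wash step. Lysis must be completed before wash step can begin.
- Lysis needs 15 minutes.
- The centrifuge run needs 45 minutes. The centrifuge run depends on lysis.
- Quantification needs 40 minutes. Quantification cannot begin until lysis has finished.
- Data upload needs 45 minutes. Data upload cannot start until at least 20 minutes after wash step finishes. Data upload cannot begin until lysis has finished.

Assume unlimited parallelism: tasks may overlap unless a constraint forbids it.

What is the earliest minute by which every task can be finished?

Lysis can start immediately at minute 0; it finishes at minute 15.
Quantification waits on lysis (finishes minute 15), so it starts at minute 15 and finishes at 15 + 40 = minute 55.
The centrifuge run waits on lysis (finishes minute 15), so it starts at minute 15 and finishes at 15 + 45 = minute 60.
Wash step cannot start until the centrifuge run (finishes minute 60, plus 5-minute gap → minute 65); lysis (finishes minute 15). The controlling bound is minute 65, so wash step finishes at 65 + 50 = minute 115.
For data upload: wash step (finishes minute 115, plus 20-minute gap → minute 135); lysis (finishes minute 15). Taking the maximum gives a start of minute 135, and it finishes at 135 + 45 = minute 180.
All tasks are finished once the last one completes. Finish times: Lysis at 15, The centrifuge run at 60, Wash step at 115, Quantification at 55, Data upload at 180. The latest is minute 180.

180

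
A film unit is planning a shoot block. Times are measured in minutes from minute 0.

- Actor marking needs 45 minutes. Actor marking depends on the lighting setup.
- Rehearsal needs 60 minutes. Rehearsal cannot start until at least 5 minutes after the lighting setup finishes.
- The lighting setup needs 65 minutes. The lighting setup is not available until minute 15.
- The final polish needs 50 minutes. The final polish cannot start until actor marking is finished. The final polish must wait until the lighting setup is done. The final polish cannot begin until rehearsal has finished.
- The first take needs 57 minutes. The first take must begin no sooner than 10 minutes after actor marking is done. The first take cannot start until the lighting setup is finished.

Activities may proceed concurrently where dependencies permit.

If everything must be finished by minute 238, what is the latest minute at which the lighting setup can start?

The final polish must finish by minute 238; it takes 50 minutes, so it must start by 238 − 50 = minute 188.
To finish by minute 238, the first take (duration 57) must start no later than minute 181.
For actor marking: the final polish (must start by minute 188); the first take (must start by minute 181, minus 10-minute gap → minute 171). The most restrictive is minute 171; with a 45-minute duration, actor marking must start by minute 126.
Rehearsal must finish before the final polish (must start by minute 188). With a 60-minute duration, rehearsal must start by 188 − 60 = minute 128.
The lighting setup feeds actor marking (must start by minute 126); rehearsal (must start by minute 128, minus 5-minute gap → minute 123); the final polish (must start by minute 188); the first take (must start by minute 181). Taking the minimum, the lighting setup must finish by minute 123 and start by 123 − 65 = minute 58.

58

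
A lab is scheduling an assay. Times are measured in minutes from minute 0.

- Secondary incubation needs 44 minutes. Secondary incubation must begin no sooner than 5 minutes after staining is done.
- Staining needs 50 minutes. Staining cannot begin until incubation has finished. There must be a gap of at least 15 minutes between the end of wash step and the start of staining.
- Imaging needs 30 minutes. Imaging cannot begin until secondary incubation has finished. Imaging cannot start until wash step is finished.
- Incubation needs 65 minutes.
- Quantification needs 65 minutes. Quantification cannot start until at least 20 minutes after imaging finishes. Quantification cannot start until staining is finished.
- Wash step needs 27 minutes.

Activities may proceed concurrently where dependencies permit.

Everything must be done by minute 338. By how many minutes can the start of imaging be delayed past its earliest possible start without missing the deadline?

Wash step can start immediately at minute 0; it finishes at minute 27.
Incubation can start immediately at minute 0; it finishes at minute 65.
For staining: incubation (finishes minute 65); wash step (finishes minute 27, plus 15-minute gap → minute 42). Taking the maximum gives a start of minute 65, and it finishes at 65 + 50 = minute 115.
Secondary incubation cannot begin until staining (finishes minute 115, plus 5-minute gap → minute 120). It runs from minute 120 to 120 + 44 = minute 164.
Imaging needs all of secondary incubation (finishes minute 164); wash step (finishes minute 27). That puts its earliest start at minute 164; it finishes at 164 + 30 = minute 194.

Working backward from the deadline:
To finish by minute 338, quantification (duration 65) must start no later than minute 273.
Since quantification (must start by minute 273, minus 20-minute gap → minute 253) depends on it, imaging must finish by minute 253. Backing off its 30-minute duration gives a latest start of minute 223.
So imaging can start as early as minute 164 and as late as minute 223, giving 223 − 164 = 59 minutes of slack.

59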